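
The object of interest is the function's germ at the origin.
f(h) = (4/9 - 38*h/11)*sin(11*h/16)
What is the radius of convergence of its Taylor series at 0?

The radius of convergence is infinite.

The factor sin(11*h/16) is entire and contributes no finite singular point.
The polynomial part has no poles.
No finite singular points: the Taylor series at 0 converges everywhere.


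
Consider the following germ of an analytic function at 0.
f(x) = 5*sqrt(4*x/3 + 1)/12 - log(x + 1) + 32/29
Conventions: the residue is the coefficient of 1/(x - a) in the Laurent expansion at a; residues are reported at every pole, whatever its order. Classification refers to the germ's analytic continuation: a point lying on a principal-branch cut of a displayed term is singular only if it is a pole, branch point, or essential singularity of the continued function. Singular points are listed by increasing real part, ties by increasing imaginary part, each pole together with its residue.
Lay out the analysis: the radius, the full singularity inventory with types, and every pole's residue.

Branch term (-1)*log(1 - x/(-1)): its argument vanishes at x = -1, a logarithmic branch point, modulus 1.
Branch term (5/12)*sqrt(1 - x/(-3/4)): its argument vanishes at x = -3/4, a square-root branch point, modulus 3/4.
The radius of convergence is the smallest modulus among the singular points: 3/4.
List the singular points by increasing real part (a conjugate pair: the negative imaginary part first).

Radius of convergence at 0: 3/4.
At -1: a logarithmic branch point.
At -3/4: an algebraic (square-root) branch point.


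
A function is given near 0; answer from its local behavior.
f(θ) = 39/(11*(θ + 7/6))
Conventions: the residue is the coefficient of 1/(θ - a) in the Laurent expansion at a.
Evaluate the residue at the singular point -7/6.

At the order-1 pole -7/6 set g(θ) = (θ - (-7/6))*f(θ) = 39/11.
Simple pole: residue = g(a) at a = -7/6, which is 39/11.

The residue is 39/11.


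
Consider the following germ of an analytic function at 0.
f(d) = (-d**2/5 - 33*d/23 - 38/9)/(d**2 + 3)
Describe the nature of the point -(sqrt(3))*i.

The denominator factor d**2 + 3 vanishes at -(sqrt(3))*i and appears to the power 1; the numerator there equals (-163/45) + ((33/23)*sqrt(3))*i, nonzero, and no other factor vanishes.
Hence a pole whose order is the multiplicity, 1.

The point is a pole of order 1.


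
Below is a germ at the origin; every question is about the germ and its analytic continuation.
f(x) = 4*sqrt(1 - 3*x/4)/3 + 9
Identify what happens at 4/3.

The term (4/3)*sqrt(1 - x/(4/3)) has argument 1 - 4/3/(4/3) = 0 at 4/3: a square-root (algebraic, two-sheeted) branch point; the remaining terms are analytic or single-valued there.

The point is an algebraic (square-root) branch point.


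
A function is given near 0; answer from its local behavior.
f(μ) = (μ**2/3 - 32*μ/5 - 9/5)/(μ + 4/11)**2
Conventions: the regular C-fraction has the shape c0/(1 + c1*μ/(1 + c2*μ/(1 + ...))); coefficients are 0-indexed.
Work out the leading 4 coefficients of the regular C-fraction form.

Taylor coefficients (expand at 0): a_0 = -1089/80, a_1 = 847/32, a_2 = -154033/3840, a_3 = 78529/3840.
c0 = a_0 = -1089/80. Peel one level at a time: if S = 1 + c*μ/S' with S'(0) = 1, then c is the μ-coefficient of S and S' = c*μ/(S - 1).
S_1 = c0/f = 1 + (35/18)*μ + (1081/1296)*μ^2 + ...; c1 = 35/18.
S_2 = c1*μ/(S_1 - 1) = 1 + (-1081/2520)*μ + (1075369/705600)*μ^2 + ...; c2 = -1081/2520.
S_3 = c2*μ/(S_2 - 1) = 1 + (1075369/302680)*μ + ...; c3 = 1075369/302680.

The regular C-fraction coefficients are [-1089/80, 35/18, -1081/2520, 1075369/302680].


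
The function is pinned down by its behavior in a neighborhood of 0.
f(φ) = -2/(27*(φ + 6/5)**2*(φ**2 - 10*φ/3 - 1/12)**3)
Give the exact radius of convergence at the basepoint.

Denominator factor (φ**2 - 10*φ/3 - 1/12)^3: discriminant 103/9, real irrational roots 5/3 + (1/6)*sqrt(103) and 5/3 - (1/6)*sqrt(103); poles of order 3, moduli 5/3 + (1/6)*sqrt(103) and -5/3 + (1/6)*sqrt(103).
Denominator factor (φ + 6/5)^2: pole of order 2 at -6/5, modulus 6/5.
The radius of convergence is the smallest modulus among the singular points: -5/3 + (1/6)*sqrt(103).

The radius of convergence is -5/3 + (1/6)*sqrt(103).


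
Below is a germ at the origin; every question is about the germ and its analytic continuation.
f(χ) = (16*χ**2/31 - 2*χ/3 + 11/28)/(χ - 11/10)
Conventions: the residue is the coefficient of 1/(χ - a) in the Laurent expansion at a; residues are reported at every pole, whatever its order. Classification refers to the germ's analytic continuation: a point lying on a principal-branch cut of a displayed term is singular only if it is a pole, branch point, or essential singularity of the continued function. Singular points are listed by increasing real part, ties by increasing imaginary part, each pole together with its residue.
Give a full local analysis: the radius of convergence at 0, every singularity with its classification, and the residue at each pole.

Denominator factor (χ - 11/10): pole of order 1 at 11/10, modulus 11/10.
The radius of convergence is the smallest modulus among the singular points: 11/10.
At the order-1 pole 11/10 set g(χ) = (χ - (11/10))*f(χ) = 16*χ**2/31 - 2*χ/3 + 11/28.
Simple pole: residue = g(a) at a = 11/10, which is 18491/65100.

Radius of convergence at 0: 11/10.
At 11/10: a pole of order 1; residue 18491/65100.


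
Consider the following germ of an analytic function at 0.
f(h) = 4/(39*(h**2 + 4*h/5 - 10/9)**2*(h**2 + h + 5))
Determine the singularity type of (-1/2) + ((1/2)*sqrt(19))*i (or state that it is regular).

The point is a pole of order 1.

The denominator factor h**2 + h + 5 vanishes at (-1/2) + ((1/2)*sqrt(19))*i and appears to the power 1; the numerator there equals 4/39, nonzero, and no other factor vanishes.
Hence a pole whose order is the multiplicity, 1.


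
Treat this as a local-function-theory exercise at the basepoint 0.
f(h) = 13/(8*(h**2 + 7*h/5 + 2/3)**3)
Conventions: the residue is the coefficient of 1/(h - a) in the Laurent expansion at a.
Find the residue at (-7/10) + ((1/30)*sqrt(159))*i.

The factor h**2 + 7*h/5 + 2/3 splits as (h - a)(h - a') with a = (-7/10) + ((1/30)*sqrt(159))*i, a' = (-7/10) - ((1/30)*sqrt(159))*i. At the order-3 pole a set g(h) = (h - a)^3*f(h) = [13/8] / (h - a')^3.
Order-3 pole: residue = g''(a)/2; g''((-7/10) + ((1/30)*sqrt(159))*i) = -((1096875/297754)*sqrt(159))*i, so the residue is -((1096875/595508)*sqrt(159))*i.

The residue is -((1096875/595508)*sqrt(159))*i.


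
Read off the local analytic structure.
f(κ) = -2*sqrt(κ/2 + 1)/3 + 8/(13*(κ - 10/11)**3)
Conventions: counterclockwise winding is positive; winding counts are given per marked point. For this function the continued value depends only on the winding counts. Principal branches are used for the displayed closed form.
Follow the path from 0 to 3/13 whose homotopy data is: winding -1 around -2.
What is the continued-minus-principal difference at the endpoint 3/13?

The rational part is single-valued and drops out of the difference; each branch term changes only by its own monodromy.
(-2/3)*sqrt(1 - κ/(-2)): winding -1 is odd, the square root flips sign, contributing -2*(-2/3)*sqrt(1 - (3/13)/(-2)) = -2*(-2/3)*sqrt(29/26) = (2/39)*sqrt(754).
Summing the contributions at κ = 3/13 gives (2/39)*sqrt(754).

Continued minus principal equals (2/39)*sqrt(754).


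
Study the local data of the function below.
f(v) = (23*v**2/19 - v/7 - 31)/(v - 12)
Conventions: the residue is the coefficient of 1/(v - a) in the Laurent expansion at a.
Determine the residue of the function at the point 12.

The residue is 18833/133.

At the order-1 pole 12 set g(v) = (v - (12))*f(v) = 23*v**2/19 - v/7 - 31.
Simple pole: residue = g(a) at a = 12, which is 18833/133.


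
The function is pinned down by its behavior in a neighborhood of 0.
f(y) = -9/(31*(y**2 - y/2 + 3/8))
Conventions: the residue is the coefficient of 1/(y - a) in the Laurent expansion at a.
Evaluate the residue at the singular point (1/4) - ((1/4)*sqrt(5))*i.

The residue is -((18/155)*sqrt(5))*i.

The factor y**2 - y/2 + 3/8 splits as (y - a)(y - a') with a = (1/4) - ((1/4)*sqrt(5))*i, a' = (1/4) + ((1/4)*sqrt(5))*i. At the order-1 pole a set g(y) = (y - a)*f(y) = [-9/31] / (y - a').
Simple pole: residue = g(a) at a = (1/4) - ((1/4)*sqrt(5))*i, which is -((18/155)*sqrt(5))*i.


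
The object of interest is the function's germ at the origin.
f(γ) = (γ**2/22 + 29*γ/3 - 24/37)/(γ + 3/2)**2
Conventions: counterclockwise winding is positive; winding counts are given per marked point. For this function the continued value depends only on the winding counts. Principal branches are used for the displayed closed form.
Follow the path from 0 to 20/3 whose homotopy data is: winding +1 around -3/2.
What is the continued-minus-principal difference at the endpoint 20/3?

The function is rational, hence single-valued: continuing it around any pole returns the same value, so the difference is 0.

Continued minus principal equals 0.


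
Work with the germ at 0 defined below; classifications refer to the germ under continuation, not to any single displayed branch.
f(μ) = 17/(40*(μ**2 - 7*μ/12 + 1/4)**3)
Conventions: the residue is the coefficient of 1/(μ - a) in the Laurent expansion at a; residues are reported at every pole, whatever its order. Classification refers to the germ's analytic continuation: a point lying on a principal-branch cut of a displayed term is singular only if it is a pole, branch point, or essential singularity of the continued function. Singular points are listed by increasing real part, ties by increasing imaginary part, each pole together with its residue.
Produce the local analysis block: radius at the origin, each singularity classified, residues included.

Denominator factor (μ**2 - 7*μ/12 + 1/4)^3: discriminant -95/144, complex-conjugate roots (7/24) + ((1/24)*sqrt(95))*i and (7/24) - ((1/24)*sqrt(95))*i; poles of order 3, moduli 1/2 and 1/2.
The radius of convergence is the smallest modulus among the singular points: 1/2.
The factor μ**2 - 7*μ/12 + 1/4 splits as (μ - a)(μ - a') with a = (7/24) - ((1/24)*sqrt(95))*i, a' = (7/24) + ((1/24)*sqrt(95))*i. At the order-3 pole a set g(μ) = (μ - a)^3*f(μ) = [17/40] / (μ - a')^3.
Order-3 pole: residue = g''(a)/2; g''((7/24) - ((1/24)*sqrt(95))*i) = ((6345216/4286875)*sqrt(95))*i, so the residue is ((3172608/4286875)*sqrt(95))*i.
The factor μ**2 - 7*μ/12 + 1/4 splits as (μ - a)(μ - a') with a = (7/24) + ((1/24)*sqrt(95))*i, a' = (7/24) - ((1/24)*sqrt(95))*i. At the order-3 pole a set g(μ) = (μ - a)^3*f(μ) = [17/40] / (μ - a')^3.
Order-3 pole: residue = g''(a)/2; g''((7/24) + ((1/24)*sqrt(95))*i) = -((6345216/4286875)*sqrt(95))*i, so the residue is -((3172608/4286875)*sqrt(95))*i.
List the singular points by increasing real part (a conjugate pair: the negative imaginary part first).

Radius of convergence at 0: 1/2.
At (7/24) - ((1/24)*sqrt(95))*i: a pole of order 3; residue ((3172608/4286875)*sqrt(95))*i.
At (7/24) + ((1/24)*sqrt(95))*i: a pole of order 3; residue -((3172608/4286875)*sqrt(95))*i.


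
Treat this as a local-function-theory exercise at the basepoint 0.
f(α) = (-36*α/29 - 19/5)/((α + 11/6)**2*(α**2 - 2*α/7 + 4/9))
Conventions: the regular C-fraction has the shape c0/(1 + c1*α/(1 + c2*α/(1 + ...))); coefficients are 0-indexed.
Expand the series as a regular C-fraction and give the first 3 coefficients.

Taylor coefficients (expand at 0): a_0 = -1539/605, a_1 = 834219/2701930, a_2 = 474151806/104024305.
c0 = a_0 = -1539/605. Peel one level at a time: if S = 1 + c*α/S' with S'(0) = 1, then c is the α-coefficient of S and S' = c*α/(S - 1).
S_1 = c0/f = 1 + (10299/84854)*α + (1858240215/1028600188)*α^2 + ...; c1 = 10299/84854.
S_2 = c1*α/(S_1 - 1) = 1 + (-619413405/41614826)*α + ...; c2 = -619413405/41614826.

The regular C-fraction coefficients are [-1539/605, 10299/84854, -619413405/41614826].


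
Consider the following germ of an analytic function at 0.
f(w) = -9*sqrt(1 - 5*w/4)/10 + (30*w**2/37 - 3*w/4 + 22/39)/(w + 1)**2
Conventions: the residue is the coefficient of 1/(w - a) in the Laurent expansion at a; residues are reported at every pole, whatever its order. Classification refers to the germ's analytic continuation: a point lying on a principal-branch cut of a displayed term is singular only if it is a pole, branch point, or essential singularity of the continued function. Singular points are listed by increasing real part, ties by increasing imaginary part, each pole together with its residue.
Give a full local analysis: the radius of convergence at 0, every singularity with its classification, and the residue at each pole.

Radius of convergence at 0: 4/5.
At -1: a pole of order 2; residue -351/148.
At 4/5: an algebraic (square-root) branch point.

Denominator factor (w + 1)^2: pole of order 2 at -1, modulus 1.
Branch term (-9/10)*sqrt(1 - w/(4/5)): its argument vanishes at w = 4/5, a square-root branch point, modulus 4/5.
The radius of convergence is the smallest modulus among the singular points: 4/5.
The branch term is analytic at -1 and contributes nothing to the residue; only the rational part matters.
At the order-2 pole -1 set g(w) = (w - (-1))^2*(rational part) = 30*w**2/37 - 3*w/4 + 22/39.
Order-2 pole: residue = g'(a); g'(-1) = -351/148, so the residue is -351/148.
List the singular points by increasing real part (a conjugate pair: the negative imaginary part first).


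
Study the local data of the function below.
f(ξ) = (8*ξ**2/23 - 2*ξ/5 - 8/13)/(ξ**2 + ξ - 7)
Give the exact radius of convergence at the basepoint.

The radius of convergence is -1/2 + (1/2)*sqrt(29).

Denominator factor (ξ**2 + ξ - 7): discriminant 29, real irrational roots -1/2 + (1/2)*sqrt(29) and -1/2 - (1/2)*sqrt(29); poles of order 1, moduli -1/2 + (1/2)*sqrt(29) and 1/2 + (1/2)*sqrt(29).
The radius of convergence is the smallest modulus among the singular points: -1/2 + (1/2)*sqrt(29).


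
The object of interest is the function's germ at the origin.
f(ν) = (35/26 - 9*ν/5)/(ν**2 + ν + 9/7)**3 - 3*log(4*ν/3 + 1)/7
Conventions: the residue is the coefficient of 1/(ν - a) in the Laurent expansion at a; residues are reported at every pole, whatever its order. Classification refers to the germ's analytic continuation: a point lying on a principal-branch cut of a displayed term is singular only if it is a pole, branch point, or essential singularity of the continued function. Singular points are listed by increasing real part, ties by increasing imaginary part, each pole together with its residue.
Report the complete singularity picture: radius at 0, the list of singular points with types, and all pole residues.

Radius of convergence at 0: 3/4.
At -3/4: a logarithmic branch point.
At (-1/2) - ((1/14)*sqrt(203))*i: a pole of order 3; residue ((42924/1585285)*sqrt(203))*i.
At (-1/2) + ((1/14)*sqrt(203))*i: a pole of order 3; residue -((42924/1585285)*sqrt(203))*i.

Denominator factor (ν**2 + ν + 9/7)^3: discriminant -29/7, complex-conjugate roots (-1/2) + ((1/14)*sqrt(203))*i and (-1/2) - ((1/14)*sqrt(203))*i; poles of order 3, moduli (3/7)*sqrt(7) and (3/7)*sqrt(7).
Branch term (-3/7)*log(1 - ν/(-3/4)): its argument vanishes at ν = -3/4, a logarithmic branch point, modulus 3/4.
The radius of convergence is the smallest modulus among the singular points: 3/4.
The branch term is analytic at (-1/2) - ((1/14)*sqrt(203))*i and contributes nothing to the residue; only the rational part matters.
The factor ν**2 + ν + 9/7 splits as (ν - a)(ν - a') with a = (-1/2) - ((1/14)*sqrt(203))*i, a' = (-1/2) + ((1/14)*sqrt(203))*i. At the order-3 pole a set g(ν) = (ν - a)^3*(rational part) = [35/26 - 9*ν/5] / (ν - a')^3.
Order-3 pole: residue = g''(a)/2; g''((-1/2) - ((1/14)*sqrt(203))*i) = ((85848/1585285)*sqrt(203))*i, so the residue is ((42924/1585285)*sqrt(203))*i.
The branch term is analytic at (-1/2) + ((1/14)*sqrt(203))*i and contributes nothing to the residue; only the rational part matters.
The factor ν**2 + ν + 9/7 splits as (ν - a)(ν - a') with a = (-1/2) + ((1/14)*sqrt(203))*i, a' = (-1/2) - ((1/14)*sqrt(203))*i. At the order-3 pole a set g(ν) = (ν - a)^3*(rational part) = [35/26 - 9*ν/5] / (ν - a')^3.
Order-3 pole: residue = g''(a)/2; g''((-1/2) + ((1/14)*sqrt(203))*i) = -((85848/1585285)*sqrt(203))*i, so the residue is -((42924/1585285)*sqrt(203))*i.
List the singular points by increasing real part (a conjugate pair: the negative imaginary part first).


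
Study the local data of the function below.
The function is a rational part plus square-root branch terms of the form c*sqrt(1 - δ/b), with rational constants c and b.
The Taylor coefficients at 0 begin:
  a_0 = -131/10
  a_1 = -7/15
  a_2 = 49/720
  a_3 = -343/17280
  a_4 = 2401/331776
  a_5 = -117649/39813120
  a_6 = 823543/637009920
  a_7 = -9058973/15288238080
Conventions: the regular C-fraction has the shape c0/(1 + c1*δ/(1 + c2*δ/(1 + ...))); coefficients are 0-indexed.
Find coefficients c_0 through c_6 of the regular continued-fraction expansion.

The regular C-fraction coefficients are [-131/10, -14/393, 1141/6288, 917/7824, 455/2608, 1141/9360, 1589/9360].

Taylor coefficients (read off): a_0 = -131/10, a_1 = -7/15, a_2 = 49/720, a_3 = -343/17280, a_4 = 2401/331776, a_5 = -117649/39813120, a_6 = 823543/637009920.
c0 = a_0 = -131/10. Peel one level at a time: if S = 1 + c*δ/S' with S'(0) = 1, then c is the δ-coefficient of S and S' = c*δ/(S - 1).
S_1 = c0/f = 1 + (-14/393)*δ + (7987/1235592)*δ^2 + ...; c1 = -14/393.
S_2 = c1*δ/(S_1 - 1) = 1 + (1141/6288)*δ + (-49/2304)*δ^2 + ...; c2 = 1141/6288.
S_3 = c2*δ/(S_2 - 1) = 1 + (917/7824)*δ + (-417235/20404992)*δ^2 + ...; c3 = 917/7824.
S_4 = c3*δ/(S_3 - 1) = 1 + (455/2608)*δ + (-49/2304)*δ^2 + ...; c4 = 455/2608.
S_5 = c4*δ/(S_4 - 1) = 1 + (1141/9360)*δ + (-1813049/87609600)*δ^2 + ...; c5 = 1141/9360.
S_6 = c5*δ/(S_5 - 1) = 1 + (1589/9360)*δ + ...; c6 = 1589/9360.


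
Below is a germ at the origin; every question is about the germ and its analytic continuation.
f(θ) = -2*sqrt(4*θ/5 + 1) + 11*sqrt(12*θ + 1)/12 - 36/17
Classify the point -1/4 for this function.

There is no denominator, hence no pole anywhere.
Branch term sqrt(1 - θ/(-1/12)): argument at -1/4 is -2, nonzero, so -1/4 is not its branch point (a point on a principal cut is still regular for the continued germ).
Branch term sqrt(1 - θ/(-5/4)): argument at -1/4 is 4/5, nonzero, so -1/4 is not its branch point (a point on a principal cut is still regular for the continued germ).
So the germ continues analytically to -1/4.

The point is a regular point.


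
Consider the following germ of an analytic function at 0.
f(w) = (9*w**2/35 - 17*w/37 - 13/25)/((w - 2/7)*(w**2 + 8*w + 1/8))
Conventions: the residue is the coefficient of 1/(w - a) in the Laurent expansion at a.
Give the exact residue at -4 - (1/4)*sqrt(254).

The residue is 460927/1807450 + (59783/22954615)*sqrt(254).

The factor w**2 + 8*w + 1/8 splits as (w - a)(w - a') with a = -4 - (1/4)*sqrt(254), a' = -4 + (1/4)*sqrt(254). At the order-1 pole a set g(w) = (w - a)*f(w) = [(9*w**2/35 - 17*w/37 - 13/25)/(w - 2/7)] / (w - a').
Simple pole: residue = g(a) at a = -4 - (1/4)*sqrt(254), which is 460927/1807450 + (59783/22954615)*sqrt(254).


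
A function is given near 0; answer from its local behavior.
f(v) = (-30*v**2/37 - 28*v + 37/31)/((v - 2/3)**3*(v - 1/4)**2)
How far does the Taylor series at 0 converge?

Denominator factor (v - 1/4)^2: pole of order 2 at 1/4, modulus 1/4.
Denominator factor (v - 2/3)^3: pole of order 3 at 2/3, modulus 2/3.
The radius of convergence is the smallest modulus among the singular points: 1/4.

The radius of convergence is 1/4.


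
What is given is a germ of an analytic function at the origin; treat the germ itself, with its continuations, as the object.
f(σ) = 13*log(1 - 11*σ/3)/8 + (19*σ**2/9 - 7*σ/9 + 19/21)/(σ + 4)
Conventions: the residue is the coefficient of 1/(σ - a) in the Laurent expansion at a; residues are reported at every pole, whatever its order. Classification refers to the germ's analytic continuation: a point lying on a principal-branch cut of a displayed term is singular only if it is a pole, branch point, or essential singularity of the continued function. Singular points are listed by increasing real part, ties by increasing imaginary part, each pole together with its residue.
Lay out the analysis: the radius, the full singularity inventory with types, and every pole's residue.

Denominator factor (σ + 4): pole of order 1 at -4, modulus 4.
Branch term (13/8)*log(1 - σ/(3/11)): its argument vanishes at σ = 3/11, a logarithmic branch point, modulus 3/11.
The radius of convergence is the smallest modulus among the singular points: 3/11.
The branch term is analytic at -4 and contributes nothing to the residue; only the rational part matters.
At the order-1 pole -4 set g(σ) = (σ - (-4))*(rational part) = 19*σ**2/9 - 7*σ/9 + 19/21.
Simple pole: residue = g(a) at a = -4, which is 2381/63.
List the singular points by increasing real part (a conjugate pair: the negative imaginary part first).

Radius of convergence at 0: 3/11.
At -4: a pole of order 1; residue 2381/63.
At 3/11: a logarithmic branch point.


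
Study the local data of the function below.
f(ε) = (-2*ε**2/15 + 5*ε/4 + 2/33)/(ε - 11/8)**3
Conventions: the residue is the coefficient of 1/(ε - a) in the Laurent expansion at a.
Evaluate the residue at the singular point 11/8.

The residue is -2/15.

At the order-3 pole 11/8 set g(ε) = (ε - (11/8))^3*f(ε) = -2*ε**2/15 + 5*ε/4 + 2/33.
Order-3 pole: residue = g''(a)/2; g''(11/8) = -4/15, so the residue is -2/15.


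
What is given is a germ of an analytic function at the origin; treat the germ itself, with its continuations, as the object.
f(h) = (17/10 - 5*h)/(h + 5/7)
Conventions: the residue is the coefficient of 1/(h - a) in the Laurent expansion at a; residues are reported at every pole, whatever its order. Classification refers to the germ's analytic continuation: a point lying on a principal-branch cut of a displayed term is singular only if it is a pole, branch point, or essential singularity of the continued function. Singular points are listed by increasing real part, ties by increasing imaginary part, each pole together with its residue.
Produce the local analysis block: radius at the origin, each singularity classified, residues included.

Radius of convergence at 0: 5/7.
At -5/7: a pole of order 1; residue 369/70.

Denominator factor (h + 5/7): pole of order 1 at -5/7, modulus 5/7.
The radius of convergence is the smallest modulus among the singular points: 5/7.
At the order-1 pole -5/7 set g(h) = (h - (-5/7))*f(h) = 17/10 - 5*h.
Simple pole: residue = g(a) at a = -5/7, which is 369/70.


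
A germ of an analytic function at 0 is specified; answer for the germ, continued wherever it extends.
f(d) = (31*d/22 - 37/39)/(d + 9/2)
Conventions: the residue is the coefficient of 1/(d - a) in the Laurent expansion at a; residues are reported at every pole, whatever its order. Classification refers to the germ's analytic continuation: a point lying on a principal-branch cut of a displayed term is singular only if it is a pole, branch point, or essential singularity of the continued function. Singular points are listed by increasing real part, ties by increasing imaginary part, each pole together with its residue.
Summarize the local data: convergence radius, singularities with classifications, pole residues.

Radius of convergence at 0: 9/2.
At -9/2: a pole of order 1; residue -12509/1716.

Denominator factor (d + 9/2): pole of order 1 at -9/2, modulus 9/2.
The radius of convergence is the smallest modulus among the singular points: 9/2.
At the order-1 pole -9/2 set g(d) = (d - (-9/2))*f(d) = 31*d/22 - 37/39.
Simple pole: residue = g(a) at a = -9/2, which is -12509/1716.


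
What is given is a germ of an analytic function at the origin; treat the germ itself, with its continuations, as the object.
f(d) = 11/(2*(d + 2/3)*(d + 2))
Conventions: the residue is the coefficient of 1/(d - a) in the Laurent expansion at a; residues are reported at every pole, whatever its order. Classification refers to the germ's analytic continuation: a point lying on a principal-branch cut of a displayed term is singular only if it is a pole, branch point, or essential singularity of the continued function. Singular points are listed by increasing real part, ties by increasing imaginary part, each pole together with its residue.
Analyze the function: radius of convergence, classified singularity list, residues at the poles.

Denominator factor (d + 2/3): pole of order 1 at -2/3, modulus 2/3.
Denominator factor (d + 2): pole of order 1 at -2, modulus 2.
The radius of convergence is the smallest modulus among the singular points: 2/3.
At the order-1 pole -2 set g(d) = (d - (-2))*f(d) = 11/(2*(d + 2/3)).
Simple pole: residue = g(a) at a = -2, which is -33/8.
At the order-1 pole -2/3 set g(d) = (d - (-2/3))*f(d) = 11/(2*(d + 2)).
Simple pole: residue = g(a) at a = -2/3, which is 33/8.
List the singular points by increasing real part (a conjugate pair: the negative imaginary part first).

Radius of convergence at 0: 2/3.
At -2: a pole of order 1; residue -33/8.
At -2/3: a pole of order 1; residue 33/8.


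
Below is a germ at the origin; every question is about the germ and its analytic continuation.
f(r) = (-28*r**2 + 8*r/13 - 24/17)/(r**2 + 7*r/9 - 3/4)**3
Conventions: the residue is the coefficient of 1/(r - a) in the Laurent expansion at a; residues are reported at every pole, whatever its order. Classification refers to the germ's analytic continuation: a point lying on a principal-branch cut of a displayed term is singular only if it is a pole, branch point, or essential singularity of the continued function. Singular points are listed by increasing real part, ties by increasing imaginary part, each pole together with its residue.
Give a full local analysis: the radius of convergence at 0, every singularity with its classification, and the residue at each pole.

Radius of convergence at 0: -7/18 + (1/9)*sqrt(73).
At -7/18 - (1/9)*sqrt(73): a pole of order 3; residue -(98886663/1375564112)*sqrt(73).
At -7/18 + (1/9)*sqrt(73): a pole of order 3; residue (98886663/1375564112)*sqrt(73).


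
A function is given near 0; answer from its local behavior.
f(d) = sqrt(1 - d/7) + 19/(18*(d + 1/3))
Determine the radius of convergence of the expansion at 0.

The radius of convergence is 1/3.

Denominator factor (d + 1/3): pole of order 1 at -1/3, modulus 1/3.
Branch term (1)*sqrt(1 - d/(7)): its argument vanishes at d = 7, a square-root branch point, modulus 7.
The radius of convergence is the smallest modulus among the singular points: 1/3.


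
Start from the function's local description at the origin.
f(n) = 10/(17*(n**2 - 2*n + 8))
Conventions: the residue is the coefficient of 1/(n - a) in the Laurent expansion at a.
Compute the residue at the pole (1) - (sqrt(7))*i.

The factor n**2 - 2*n + 8 splits as (n - a)(n - a') with a = (1) - (sqrt(7))*i, a' = (1) + (sqrt(7))*i. At the order-1 pole a set g(n) = (n - a)*f(n) = [10/17] / (n - a').
Simple pole: residue = g(a) at a = (1) - (sqrt(7))*i, which is ((5/119)*sqrt(7))*i.

The residue is ((5/119)*sqrt(7))*i.


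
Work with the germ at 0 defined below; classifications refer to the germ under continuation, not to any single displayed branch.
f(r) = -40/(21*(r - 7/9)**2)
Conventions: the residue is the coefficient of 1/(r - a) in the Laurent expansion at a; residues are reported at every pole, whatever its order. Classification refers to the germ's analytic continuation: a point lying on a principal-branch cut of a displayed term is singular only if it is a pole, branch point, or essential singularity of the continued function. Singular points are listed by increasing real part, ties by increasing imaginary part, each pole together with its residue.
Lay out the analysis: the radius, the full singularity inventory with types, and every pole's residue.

Denominator factor (r - 7/9)^2: pole of order 2 at 7/9, modulus 7/9.
The radius of convergence is the smallest modulus among the singular points: 7/9.
At the order-2 pole 7/9 set g(r) = (r - (7/9))^2*f(r) = -40/21.
Order-2 pole: residue = g'(a); g'(7/9) = 0, so the residue is 0.

Radius of convergence at 0: 7/9.
At 7/9: a pole of order 2; residue 0.


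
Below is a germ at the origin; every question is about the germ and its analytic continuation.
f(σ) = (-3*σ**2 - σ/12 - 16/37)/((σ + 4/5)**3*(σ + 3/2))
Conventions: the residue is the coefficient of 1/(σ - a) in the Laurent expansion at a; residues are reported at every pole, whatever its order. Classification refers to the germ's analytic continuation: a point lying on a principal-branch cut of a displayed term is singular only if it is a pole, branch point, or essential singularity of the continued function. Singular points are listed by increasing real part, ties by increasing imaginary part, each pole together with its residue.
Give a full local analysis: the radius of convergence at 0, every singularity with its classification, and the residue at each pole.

Denominator factor (σ + 4/5)^3: pole of order 3 at -4/5, modulus 4/5.
Denominator factor (σ + 3/2): pole of order 1 at -3/2, modulus 3/2.
The radius of convergence is the smallest modulus among the singular points: 4/5.
At the order-1 pole -3/2 set g(σ) = (σ - (-3/2))*f(σ) = (-3*σ**2 - σ/12 - 16/37)/(σ + 4/5)**3.
Simple pole: residue = g(a) at a = -3/2, which is 261125/12691.
At the order-3 pole -4/5 set g(σ) = (σ - (-4/5))^3*f(σ) = (-3*σ**2 - σ/12 - 16/37)/(σ + 3/2).
Order-3 pole: residue = g''(a)/2; g''(-4/5) = -522250/12691, so the residue is -261125/12691.
List the singular points by increasing real part (a conjugate pair: the negative imaginary part first).

Radius of convergence at 0: 4/5.
At -3/2: a pole of order 1; residue 261125/12691.
At -4/5: a pole of order 3; residue -261125/12691.


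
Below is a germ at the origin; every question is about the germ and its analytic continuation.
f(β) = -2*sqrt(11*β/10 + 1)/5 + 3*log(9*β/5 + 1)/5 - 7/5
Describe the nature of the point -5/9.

The point is a logarithmic branch point.

The term (3/5)*log(1 - β/(-5/9)) has argument 1 - -5/9/(-5/9) = 0 at -5/9: a logarithmic (infinitely-sheeted) branch point; the remaining terms are analytic or single-valued there.


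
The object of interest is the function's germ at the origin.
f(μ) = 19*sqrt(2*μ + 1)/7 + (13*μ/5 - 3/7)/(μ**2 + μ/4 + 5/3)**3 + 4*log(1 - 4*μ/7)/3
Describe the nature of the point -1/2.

The point is an algebraic (square-root) branch point.

The term (19/7)*sqrt(1 - μ/(-1/2)) has argument 1 - -1/2/(-1/2) = 0 at -1/2: a square-root (algebraic, two-sheeted) branch point; the remaining terms are analytic or single-valued there.


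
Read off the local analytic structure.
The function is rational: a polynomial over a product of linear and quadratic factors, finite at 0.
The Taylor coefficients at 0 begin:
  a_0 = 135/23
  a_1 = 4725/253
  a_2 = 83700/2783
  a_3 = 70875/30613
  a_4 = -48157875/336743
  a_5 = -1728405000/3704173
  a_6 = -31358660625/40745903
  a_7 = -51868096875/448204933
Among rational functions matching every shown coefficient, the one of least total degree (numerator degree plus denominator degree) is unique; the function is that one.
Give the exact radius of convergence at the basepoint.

No rational of total degree below 2 reproduces all 8 coefficients; solving the [0/2] Pade equations on them gives f(r) = 27/(23*(r**2 - 7*r/11 + 1/5)), whose expansion matches every shown term.
Denominator factor (r**2 - 7*r/11 + 1/5): discriminant -239/605, complex-conjugate roots (7/22) + ((1/110)*sqrt(1195))*i and (7/22) - ((1/110)*sqrt(1195))*i; poles of order 1, moduli (1/5)*sqrt(5) and (1/5)*sqrt(5).
The radius of convergence is the smallest modulus among the singular points: (1/5)*sqrt(5).

The radius of convergence is (1/5)*sqrt(5).


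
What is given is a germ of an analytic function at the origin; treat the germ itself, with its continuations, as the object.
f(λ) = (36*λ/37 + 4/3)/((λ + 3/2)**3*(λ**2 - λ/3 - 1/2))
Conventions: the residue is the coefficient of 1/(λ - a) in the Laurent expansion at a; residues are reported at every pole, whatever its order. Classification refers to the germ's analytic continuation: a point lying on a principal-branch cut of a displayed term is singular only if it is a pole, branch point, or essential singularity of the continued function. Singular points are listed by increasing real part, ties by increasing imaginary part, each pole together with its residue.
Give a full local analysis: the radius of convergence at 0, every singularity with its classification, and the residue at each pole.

Radius of convergence at 0: -1/6 + (1/6)*sqrt(19).
At -3/2: a pole of order 3; residue 395104/728271.
At 1/6 - (1/6)*sqrt(19): a pole of order 1; residue -197552/728271 - (1212176/13837149)*sqrt(19).
At 1/6 + (1/6)*sqrt(19): a pole of order 1; residue -197552/728271 + (1212176/13837149)*sqrt(19).


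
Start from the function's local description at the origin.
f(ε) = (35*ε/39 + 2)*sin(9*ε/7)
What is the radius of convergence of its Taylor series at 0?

The radius of convergence is infinite.

The factor sin(9*ε/7) is entire and contributes no finite singular point.
The polynomial part has no poles.
No finite singular points: the Taylor series at 0 converges everywhere.


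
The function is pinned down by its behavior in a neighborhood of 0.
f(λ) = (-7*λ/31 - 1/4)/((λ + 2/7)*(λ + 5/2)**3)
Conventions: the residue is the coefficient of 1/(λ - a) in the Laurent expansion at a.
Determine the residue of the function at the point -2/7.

At the order-1 pole -2/7 set g(λ) = (λ - (-2/7))*f(λ) = (-7*λ/31 - 1/4)/(λ + 5/2)**3.
Simple pole: residue = g(a) at a = -2/7, which is -15778/923521.

The residue is -15778/923521.


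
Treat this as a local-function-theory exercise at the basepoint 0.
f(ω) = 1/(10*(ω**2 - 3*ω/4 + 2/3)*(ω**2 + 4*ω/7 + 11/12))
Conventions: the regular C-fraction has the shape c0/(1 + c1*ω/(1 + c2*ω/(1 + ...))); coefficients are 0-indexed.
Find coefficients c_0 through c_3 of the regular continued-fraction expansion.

Taylor coefficients (expand at 0): a_0 = 9/55, a_1 = 2781/33880, a_2 = -5593887/20870080, a_3 = -3107836107/12855969280.
c0 = a_0 = 9/55. Peel one level at a time: if S = 1 + c*ω/S' with S'(0) = 1, then c is the ω-coefficient of S and S' = c*ω/(S - 1).
S_1 = c0/f = 1 + (-309/616)*ω + (291/154)*ω^2 + ...; c1 = -309/616.
S_2 = c1*ω/(S_1 - 1) = 1 + (388/103)*ω + (144364/10609)*ω^2 + ...; c2 = 388/103.
S_3 = c2*ω/(S_2 - 1) = 1 + (-36091/9991)*ω + ...; c3 = -36091/9991.

The regular C-fraction coefficients are [9/55, -309/616, 388/103, -36091/9991].


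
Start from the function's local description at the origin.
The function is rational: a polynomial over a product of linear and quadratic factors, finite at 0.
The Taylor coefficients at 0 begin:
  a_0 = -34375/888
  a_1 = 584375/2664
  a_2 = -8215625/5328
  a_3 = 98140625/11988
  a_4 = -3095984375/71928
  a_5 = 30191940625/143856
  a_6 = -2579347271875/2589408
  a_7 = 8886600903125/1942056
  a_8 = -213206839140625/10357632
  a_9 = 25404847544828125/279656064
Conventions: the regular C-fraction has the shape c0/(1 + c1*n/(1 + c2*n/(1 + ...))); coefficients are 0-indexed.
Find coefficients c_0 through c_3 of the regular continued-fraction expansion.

Taylor coefficients (read off): a_0 = -34375/888, a_1 = 584375/2664, a_2 = -8215625/5328, a_3 = 98140625/11988.
c0 = a_0 = -34375/888. Peel one level at a time: if S = 1 + c*n/S' with S'(0) = 1, then c is the n-coefficient of S and S' = c*n/(S - 1).
S_1 = c0/f = 1 + (17/3)*n + (-139/18)*n^2 + ...; c1 = 17/3.
S_2 = c1*n/(S_1 - 1) = 1 + (139/102)*n + (125809/10404)*n^2 + ...; c2 = 139/102.
S_3 = c2*n/(S_2 - 1) = 1 + (-125809/14178)*n + ...; c3 = -125809/14178.

The regular C-fraction coefficients are [-34375/888, 17/3, 139/102, -125809/14178].


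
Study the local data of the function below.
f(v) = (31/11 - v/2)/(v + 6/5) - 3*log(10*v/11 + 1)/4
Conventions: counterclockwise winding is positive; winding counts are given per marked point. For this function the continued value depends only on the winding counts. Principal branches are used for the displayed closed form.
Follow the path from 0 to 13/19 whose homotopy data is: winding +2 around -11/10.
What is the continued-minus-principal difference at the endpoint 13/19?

The rational part is single-valued and drops out of the difference; each branch term changes only by its own monodromy.
(-3/4)*log(1 - v/(-11/10)): each positive loop around -11/10 adds 2*pi*i to the log, so winding +2 contributes (-3/4)*(2)*2*pi*i = -(3)*pi*i.
Summing the contributions at v = 13/19 gives -(3)*pi*i.

Continued minus principal equals -(3)*pi*i.


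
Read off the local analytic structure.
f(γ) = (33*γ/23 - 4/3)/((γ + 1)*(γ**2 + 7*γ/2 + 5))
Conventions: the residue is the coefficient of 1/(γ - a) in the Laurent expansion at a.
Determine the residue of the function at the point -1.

The residue is -382/345.

At the order-1 pole -1 set g(γ) = (γ - (-1))*f(γ) = (33*γ/23 - 4/3)/(γ**2 + 7*γ/2 + 5).
Simple pole: residue = g(a) at a = -1, which is -382/345.


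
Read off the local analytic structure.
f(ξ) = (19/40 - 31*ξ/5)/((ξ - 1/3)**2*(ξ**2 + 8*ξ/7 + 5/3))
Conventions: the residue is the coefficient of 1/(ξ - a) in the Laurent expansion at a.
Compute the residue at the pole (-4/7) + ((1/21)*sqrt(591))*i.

The factor ξ**2 + 8*ξ/7 + 5/3 splits as (ξ - a)(ξ - a') with a = (-4/7) + ((1/21)*sqrt(591))*i, a' = (-4/7) - ((1/21)*sqrt(591))*i. At the order-1 pole a set g(ξ) = (ξ - a)*f(ξ) = [(19/40 - 31*ξ/5)/(ξ - 1/3)**2] / (ξ - a').
Simple pole: residue = g(a) at a = (-4/7) + ((1/21)*sqrt(591))*i, which is (166761/147968) - ((7190001/145748480)*sqrt(591))*i.

The residue is (166761/147968) - ((7190001/145748480)*sqrt(591))*i.


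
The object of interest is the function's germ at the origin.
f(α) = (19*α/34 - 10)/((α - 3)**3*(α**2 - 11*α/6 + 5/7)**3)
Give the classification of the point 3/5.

The point is a regular point.

Denominator factors: α - 3 = -12/5 at α = 3/5; α**2 - 11*α/6 + 5/7 = -9/350 at α = 3/5 — none vanishes.
So the germ continues analytically to 3/5.


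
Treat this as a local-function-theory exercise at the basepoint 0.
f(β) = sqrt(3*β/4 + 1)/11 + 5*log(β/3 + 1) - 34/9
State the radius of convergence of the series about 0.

The radius of convergence is 4/3.

Branch term (1/11)*sqrt(1 - β/(-4/3)): its argument vanishes at β = -4/3, a square-root branch point, modulus 4/3.
Branch term (5)*log(1 - β/(-3)): its argument vanishes at β = -3, a logarithmic branch point, modulus 3.
The radius of convergence is the smallest modulus among the singular points: 4/3.


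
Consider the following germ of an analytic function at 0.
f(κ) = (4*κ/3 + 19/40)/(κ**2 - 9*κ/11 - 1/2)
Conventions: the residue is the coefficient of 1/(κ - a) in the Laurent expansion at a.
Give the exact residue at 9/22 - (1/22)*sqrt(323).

The residue is 2/3 - (449/12920)*sqrt(323).

The factor κ**2 - 9*κ/11 - 1/2 splits as (κ - a)(κ - a') with a = 9/22 - (1/22)*sqrt(323), a' = 9/22 + (1/22)*sqrt(323). At the order-1 pole a set g(κ) = (κ - a)*f(κ) = [4*κ/3 + 19/40] / (κ - a').
Simple pole: residue = g(a) at a = 9/22 - (1/22)*sqrt(323), which is 2/3 - (449/12920)*sqrt(323).


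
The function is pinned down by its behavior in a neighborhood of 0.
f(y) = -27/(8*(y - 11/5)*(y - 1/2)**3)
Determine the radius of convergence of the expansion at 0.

Denominator factor (y - 1/2)^3: pole of order 3 at 1/2, modulus 1/2.
Denominator factor (y - 11/5): pole of order 1 at 11/5, modulus 11/5.
The radius of convergence is the smallest modulus among the singular points: 1/2.

The radius of convergence is 1/2.


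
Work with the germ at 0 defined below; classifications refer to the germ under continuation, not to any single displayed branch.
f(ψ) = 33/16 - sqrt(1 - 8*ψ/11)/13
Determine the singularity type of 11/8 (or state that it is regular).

The point is an algebraic (square-root) branch point.

The term (-1/13)*sqrt(1 - ψ/(11/8)) has argument 1 - 11/8/(11/8) = 0 at 11/8: a square-root (algebraic, two-sheeted) branch point; the remaining terms are analytic or single-valued there.
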